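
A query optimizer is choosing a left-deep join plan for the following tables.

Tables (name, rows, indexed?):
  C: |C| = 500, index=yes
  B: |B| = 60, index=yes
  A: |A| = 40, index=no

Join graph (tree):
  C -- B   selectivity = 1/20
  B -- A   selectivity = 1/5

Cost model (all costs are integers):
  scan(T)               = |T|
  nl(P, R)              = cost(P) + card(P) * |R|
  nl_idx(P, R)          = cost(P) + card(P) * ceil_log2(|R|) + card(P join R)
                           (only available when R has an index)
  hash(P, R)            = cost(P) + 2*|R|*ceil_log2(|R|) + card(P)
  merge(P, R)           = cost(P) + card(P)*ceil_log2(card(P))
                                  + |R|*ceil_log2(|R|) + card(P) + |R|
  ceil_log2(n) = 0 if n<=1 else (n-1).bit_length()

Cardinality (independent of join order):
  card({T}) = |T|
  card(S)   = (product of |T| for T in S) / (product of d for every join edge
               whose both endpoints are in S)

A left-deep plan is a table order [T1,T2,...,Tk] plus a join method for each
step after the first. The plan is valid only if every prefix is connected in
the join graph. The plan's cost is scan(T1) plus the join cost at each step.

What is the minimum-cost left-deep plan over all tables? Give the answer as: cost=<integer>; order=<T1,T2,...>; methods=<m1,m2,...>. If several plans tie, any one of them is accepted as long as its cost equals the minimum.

cost=3700; order=C,B,A; methods=hash,hash

Selinger DP (subsets sized 1..n):
  {C}: scan cost=500, card=500
  {B}: scan cost=60, card=60
  {A}: scan cost=40, card=40
  {BC}: card=1500; try (B,hash)→1720, (C,nl_idx)→2100, (B,nl_idx)→5000, (C,merge)→5480, (B,merge)→5920, (C,hash)→9120 …(+2); best=1720 via (B,hash)
  {AB}: card=480; try (A,hash)→600, (B,merge)→740, (B,nl_idx)→760, (A,merge)→760, (B,hash)→800, (B,nl)→2440 …(+1); best=600 via (A,hash)
  {ABC}: card=12000; try (A,hash)→3700, (C,hash)→10080, (C,merge)→10400, (C,nl_idx)→16920, (A,merge)→20000, (A,nl)→61720 …(+1); best=3700 via (A,hash)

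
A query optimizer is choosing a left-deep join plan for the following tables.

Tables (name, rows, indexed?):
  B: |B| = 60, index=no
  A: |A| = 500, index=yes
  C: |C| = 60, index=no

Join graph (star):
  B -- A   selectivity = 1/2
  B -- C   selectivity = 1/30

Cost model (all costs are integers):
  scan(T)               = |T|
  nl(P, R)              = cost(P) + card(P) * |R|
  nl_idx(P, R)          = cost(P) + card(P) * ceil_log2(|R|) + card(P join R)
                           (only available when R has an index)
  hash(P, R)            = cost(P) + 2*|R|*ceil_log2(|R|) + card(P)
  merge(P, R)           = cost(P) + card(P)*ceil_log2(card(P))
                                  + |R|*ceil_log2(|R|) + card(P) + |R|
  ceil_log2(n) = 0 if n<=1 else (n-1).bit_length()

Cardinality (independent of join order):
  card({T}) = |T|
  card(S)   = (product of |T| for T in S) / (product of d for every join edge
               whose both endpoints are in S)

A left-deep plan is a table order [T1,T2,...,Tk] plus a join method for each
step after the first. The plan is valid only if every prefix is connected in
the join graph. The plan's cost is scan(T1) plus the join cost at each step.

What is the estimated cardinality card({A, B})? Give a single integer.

Tables in S: A(500), B(60)
Edges inside S: B-A(d=2)
numerator = 500 * 60 = 30000
denominator = 2 = 2
card(S) = 30000 / 2 = 15000

15000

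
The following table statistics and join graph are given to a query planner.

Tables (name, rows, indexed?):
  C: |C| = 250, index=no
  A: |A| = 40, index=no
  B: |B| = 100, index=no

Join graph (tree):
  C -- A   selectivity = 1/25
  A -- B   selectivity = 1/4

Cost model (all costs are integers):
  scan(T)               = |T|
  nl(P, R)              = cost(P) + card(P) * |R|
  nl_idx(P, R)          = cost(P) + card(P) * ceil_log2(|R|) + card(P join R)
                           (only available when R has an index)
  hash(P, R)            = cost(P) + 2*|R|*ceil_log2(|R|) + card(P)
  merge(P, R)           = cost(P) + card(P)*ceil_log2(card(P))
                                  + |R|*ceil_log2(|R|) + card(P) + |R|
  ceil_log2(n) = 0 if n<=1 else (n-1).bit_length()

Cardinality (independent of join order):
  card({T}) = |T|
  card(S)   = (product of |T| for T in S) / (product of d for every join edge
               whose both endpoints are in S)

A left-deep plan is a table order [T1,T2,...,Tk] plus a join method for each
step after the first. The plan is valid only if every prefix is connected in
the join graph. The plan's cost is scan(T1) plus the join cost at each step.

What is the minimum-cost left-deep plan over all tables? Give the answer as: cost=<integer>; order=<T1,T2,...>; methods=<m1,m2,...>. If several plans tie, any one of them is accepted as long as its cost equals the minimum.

cost=2780; order=C,A,B; methods=hash,hash

Selinger DP (subsets sized 1..n):
  {C}: scan cost=250, card=250
  {A}: scan cost=40, card=40
  {B}: scan cost=100, card=100
  {AC}: card=400; try (A,hash)→980, (C,merge)→2570, (A,merge)→2780, (C,hash)→4080, (C,nl)→10040, (A,nl)→10250; best=980 via (A,hash)
  {AB}: card=1000; try (A,hash)→680, (B,merge)→1120, (A,merge)→1180, (B,hash)→1480, (B,nl)→4040, (A,nl)→4100; best=680 via (A,hash)
  {ABC}: card=10000; try (B,hash)→2780, (C,hash)→5680, (B,merge)→5780, (C,merge)→13930, (B,nl)→40980, (C,nl)→250680; best=2780 via (B,hash)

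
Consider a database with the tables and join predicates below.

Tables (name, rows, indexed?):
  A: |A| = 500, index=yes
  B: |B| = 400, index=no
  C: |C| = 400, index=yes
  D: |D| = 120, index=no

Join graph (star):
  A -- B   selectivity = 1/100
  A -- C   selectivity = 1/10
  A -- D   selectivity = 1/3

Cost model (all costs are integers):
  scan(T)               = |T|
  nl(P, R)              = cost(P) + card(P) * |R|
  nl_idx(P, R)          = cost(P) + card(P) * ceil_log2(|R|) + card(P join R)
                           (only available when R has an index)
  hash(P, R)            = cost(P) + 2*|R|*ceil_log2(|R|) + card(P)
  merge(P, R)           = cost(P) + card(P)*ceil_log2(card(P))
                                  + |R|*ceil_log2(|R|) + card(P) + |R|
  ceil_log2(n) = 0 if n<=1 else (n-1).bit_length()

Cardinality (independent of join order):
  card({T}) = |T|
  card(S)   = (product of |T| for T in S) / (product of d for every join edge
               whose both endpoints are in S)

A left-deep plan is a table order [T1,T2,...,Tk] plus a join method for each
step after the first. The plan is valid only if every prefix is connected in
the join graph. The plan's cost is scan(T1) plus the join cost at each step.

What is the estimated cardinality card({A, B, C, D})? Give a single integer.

3200000

Tables in S: A(500), B(400), C(400), D(120)
Edges inside S: A-B(d=100), A-C(d=10), A-D(d=3)
numerator = 500 * 400 * 400 * 120 = 9600000000
denominator = 100 * 10 * 3 = 3000
card(S) = 9600000000 / 3000 = 3200000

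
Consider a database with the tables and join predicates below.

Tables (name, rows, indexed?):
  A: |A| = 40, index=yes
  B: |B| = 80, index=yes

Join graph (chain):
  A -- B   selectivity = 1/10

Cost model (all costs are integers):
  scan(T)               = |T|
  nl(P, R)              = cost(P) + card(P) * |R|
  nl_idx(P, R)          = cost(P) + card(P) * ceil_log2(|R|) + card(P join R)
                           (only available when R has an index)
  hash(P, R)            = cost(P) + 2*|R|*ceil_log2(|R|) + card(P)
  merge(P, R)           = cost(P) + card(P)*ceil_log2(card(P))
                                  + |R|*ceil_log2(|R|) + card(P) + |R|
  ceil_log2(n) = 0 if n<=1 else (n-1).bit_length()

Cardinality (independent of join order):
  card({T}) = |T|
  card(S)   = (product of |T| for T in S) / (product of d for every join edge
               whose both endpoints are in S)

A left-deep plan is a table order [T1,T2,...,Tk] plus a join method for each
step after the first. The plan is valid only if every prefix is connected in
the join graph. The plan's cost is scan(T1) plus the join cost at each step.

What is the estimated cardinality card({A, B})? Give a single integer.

320

Tables in S: A(40), B(80)
Edges inside S: A-B(d=10)
numerator = 40 * 80 = 3200
denominator = 10 = 10
card(S) = 3200 / 10 = 320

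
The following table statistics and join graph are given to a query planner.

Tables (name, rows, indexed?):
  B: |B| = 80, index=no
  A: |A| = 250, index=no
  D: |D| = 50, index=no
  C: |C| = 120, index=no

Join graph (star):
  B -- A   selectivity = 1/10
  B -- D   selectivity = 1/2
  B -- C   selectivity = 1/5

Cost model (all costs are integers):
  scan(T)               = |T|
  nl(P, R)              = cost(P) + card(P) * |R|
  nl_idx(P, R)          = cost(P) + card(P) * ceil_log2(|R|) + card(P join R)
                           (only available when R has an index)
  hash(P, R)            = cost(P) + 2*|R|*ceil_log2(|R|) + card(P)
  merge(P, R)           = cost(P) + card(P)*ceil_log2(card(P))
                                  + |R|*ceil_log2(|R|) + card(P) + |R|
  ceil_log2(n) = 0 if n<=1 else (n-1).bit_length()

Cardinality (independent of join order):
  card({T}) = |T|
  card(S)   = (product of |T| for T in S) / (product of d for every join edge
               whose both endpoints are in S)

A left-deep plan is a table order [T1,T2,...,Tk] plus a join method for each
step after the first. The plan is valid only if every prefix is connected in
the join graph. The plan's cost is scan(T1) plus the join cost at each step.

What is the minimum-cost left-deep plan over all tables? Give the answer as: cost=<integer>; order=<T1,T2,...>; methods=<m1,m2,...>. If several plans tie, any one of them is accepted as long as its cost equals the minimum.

cost=53900; order=A,B,C,D; methods=hash,hash,hash

Selinger DP (subsets sized 1..n):
  {B}: scan cost=80, card=80
  {A}: scan cost=250, card=250
  {D}: scan cost=50, card=50
  {C}: scan cost=120, card=120
  {AB}: card=2000; try (B,hash)→1620, (A,merge)→2970, (B,merge)→3140, (A,hash)→4160, (A,nl)→20080, (B,nl)→20250; best=1620 via (B,hash)
  {BD}: card=2000; try (D,hash)→760, (B,merge)→1040, (D,merge)→1070, (B,hash)→1220, (B,nl)→4050, (D,nl)→4080; best=760 via (D,hash)
  {BC}: card=1920; try (B,hash)→1360, (C,merge)→1680, (B,merge)→1720, (C,hash)→1840, (C,nl)→9680, (B,nl)→9720; best=1360 via (B,hash)
  {ABD}: card=50000; try (D,hash)→4220, (A,hash)→6760, (D,merge)→25970, (A,merge)→27010, (D,nl)→101620, (A,nl)→500760; best=4220 via (D,hash)
  {ABC}: card=48000; try (C,hash)→5300, (A,hash)→7280, (C,merge)→26580, (A,merge)→26650, (C,nl)→241620, (A,nl)→481360; best=5300 via (C,hash)
  {BCD}: card=48000; try (D,hash)→3880, (C,hash)→4440, (D,merge)→24750, (C,merge)→25720, (D,nl)→97360, (C,nl)→240760; best=3880 via (D,hash)
  {ABCD}: card=1200000; try (D,hash)→53900, (A,hash)→55880, (C,hash)→55900, (D,merge)→821650, (A,merge)→822130, (C,merge)→855180 …(+3); best=53900 via (D,hash)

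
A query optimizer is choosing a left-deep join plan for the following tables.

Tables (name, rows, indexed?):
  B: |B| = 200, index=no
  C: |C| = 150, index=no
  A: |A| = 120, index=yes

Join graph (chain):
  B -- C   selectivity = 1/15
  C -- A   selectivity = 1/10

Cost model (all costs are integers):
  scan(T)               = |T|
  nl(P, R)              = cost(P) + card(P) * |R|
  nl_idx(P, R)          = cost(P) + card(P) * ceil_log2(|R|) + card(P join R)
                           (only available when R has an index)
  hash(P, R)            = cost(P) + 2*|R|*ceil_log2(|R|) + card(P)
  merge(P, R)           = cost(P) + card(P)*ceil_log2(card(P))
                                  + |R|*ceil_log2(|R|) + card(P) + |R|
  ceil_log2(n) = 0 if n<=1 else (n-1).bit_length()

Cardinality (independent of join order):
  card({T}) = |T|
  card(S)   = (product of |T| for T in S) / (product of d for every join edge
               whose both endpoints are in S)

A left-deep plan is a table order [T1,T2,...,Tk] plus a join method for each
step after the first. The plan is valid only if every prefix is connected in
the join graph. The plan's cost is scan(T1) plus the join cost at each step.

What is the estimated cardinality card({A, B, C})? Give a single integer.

24000

Tables in S: A(120), B(200), C(150)
Edges inside S: B-C(d=15), C-A(d=10)
numerator = 120 * 200 * 150 = 3600000
denominator = 15 * 10 = 150
card(S) = 3600000 / 150 = 24000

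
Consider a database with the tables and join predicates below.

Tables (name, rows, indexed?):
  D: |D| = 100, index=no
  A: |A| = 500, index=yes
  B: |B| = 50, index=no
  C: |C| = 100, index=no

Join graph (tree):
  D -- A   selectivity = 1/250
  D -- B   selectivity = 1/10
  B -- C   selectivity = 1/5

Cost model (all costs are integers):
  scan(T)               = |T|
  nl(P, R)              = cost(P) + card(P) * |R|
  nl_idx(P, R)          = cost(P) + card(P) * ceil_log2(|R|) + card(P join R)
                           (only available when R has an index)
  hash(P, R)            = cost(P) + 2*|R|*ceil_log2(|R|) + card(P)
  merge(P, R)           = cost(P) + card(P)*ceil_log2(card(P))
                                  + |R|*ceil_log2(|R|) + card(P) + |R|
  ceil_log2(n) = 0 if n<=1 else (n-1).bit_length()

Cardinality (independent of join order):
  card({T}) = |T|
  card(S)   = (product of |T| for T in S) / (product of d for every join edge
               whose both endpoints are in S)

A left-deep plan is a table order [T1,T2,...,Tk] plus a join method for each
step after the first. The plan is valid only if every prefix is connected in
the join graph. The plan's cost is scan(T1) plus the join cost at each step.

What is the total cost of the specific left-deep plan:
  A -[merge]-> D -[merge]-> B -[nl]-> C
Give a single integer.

108450

step 1: scan A: cost=500, card=500
step 2: join D via merge
    card(P join D) = 500*100/(250) = 200
    cost = 500 + 500*9 + 100*7 + 500 + 100 = 6300
step 3: join B via merge
    card(P join B) = 200*50/(10) = 1000
    cost = 6300 + 200*8 + 50*6 + 200 + 50 = 8450
step 4: join C via nl
    card(P join C) = 1000*100/(5) = 20000
    cost = 8450 + 1000*100 = 108450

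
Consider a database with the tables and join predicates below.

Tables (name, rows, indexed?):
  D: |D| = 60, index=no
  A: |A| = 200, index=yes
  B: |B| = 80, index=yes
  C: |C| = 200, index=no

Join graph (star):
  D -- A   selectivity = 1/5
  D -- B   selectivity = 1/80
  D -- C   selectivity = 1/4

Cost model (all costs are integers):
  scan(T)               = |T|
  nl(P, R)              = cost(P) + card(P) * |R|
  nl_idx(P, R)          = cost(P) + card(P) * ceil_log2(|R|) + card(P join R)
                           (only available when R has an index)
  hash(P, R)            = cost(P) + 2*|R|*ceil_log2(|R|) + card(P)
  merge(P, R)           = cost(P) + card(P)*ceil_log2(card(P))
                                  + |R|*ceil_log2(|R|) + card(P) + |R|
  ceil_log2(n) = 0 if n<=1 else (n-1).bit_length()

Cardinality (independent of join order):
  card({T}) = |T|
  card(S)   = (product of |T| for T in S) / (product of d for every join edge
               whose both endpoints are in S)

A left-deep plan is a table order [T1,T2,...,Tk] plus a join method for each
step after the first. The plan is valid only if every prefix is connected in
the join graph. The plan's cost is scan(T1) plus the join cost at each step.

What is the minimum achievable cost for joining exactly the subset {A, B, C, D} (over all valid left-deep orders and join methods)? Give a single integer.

8360

Selinger DP over subsets of {A,B,C,D}:
  {D}: scan cost=60, card=60
  {A}: scan cost=200, card=200
  {B}: scan cost=80, card=80
  {C}: scan cost=200, card=200
  {AD}: card=2400; try (D,hash)→1120, (A,merge)→2280, (D,merge)→2420, (A,nl_idx)→2940, (A,hash)→3320, (A,nl)→12060 …(+1); best=1120 via (D,hash)
  {BD}: card=60; try (B,nl_idx)→540, (D,hash)→880, (B,merge)→1120, (D,merge)→1140, (B,hash)→1240, (B,nl)→4860 …(+1); best=540 via (B,nl_idx)
  {CD}: card=3000; try (D,hash)→1120, (C,merge)→2280, (D,merge)→2420, (C,hash)→3320, (C,nl)→12060, (D,nl)→12200; best=1120 via (D,hash)
  {ABD}: card=2400; try (A,merge)→2760, (A,nl_idx)→3420, (A,hash)→3800, (B,hash)→4640, (A,nl)→12540, (B,nl_idx)→20320 …(+2); best=2760 via (A,merge)
  {ACD}: card=120000; try (C,hash)→6720, (A,hash)→7320, (C,merge)→34120, (A,merge)→41920, (A,nl_idx)→145120, (C,nl)→481120 …(+1); best=6720 via (C,hash)
  {BCD}: card=3000; try (C,merge)→2760, (C,hash)→3800, (B,hash)→5240, (C,nl)→12540, (B,nl_idx)→25120, (B,merge)→40760 …(+1); best=2760 via (C,merge)
  {ABCD}: card=120000; try (C,hash)→8360, (A,hash)→8960, (C,merge)→35760, (A,merge)→43560, (B,hash)→127840, (A,nl_idx)→146760 …(+5); best=8360 via (C,hash)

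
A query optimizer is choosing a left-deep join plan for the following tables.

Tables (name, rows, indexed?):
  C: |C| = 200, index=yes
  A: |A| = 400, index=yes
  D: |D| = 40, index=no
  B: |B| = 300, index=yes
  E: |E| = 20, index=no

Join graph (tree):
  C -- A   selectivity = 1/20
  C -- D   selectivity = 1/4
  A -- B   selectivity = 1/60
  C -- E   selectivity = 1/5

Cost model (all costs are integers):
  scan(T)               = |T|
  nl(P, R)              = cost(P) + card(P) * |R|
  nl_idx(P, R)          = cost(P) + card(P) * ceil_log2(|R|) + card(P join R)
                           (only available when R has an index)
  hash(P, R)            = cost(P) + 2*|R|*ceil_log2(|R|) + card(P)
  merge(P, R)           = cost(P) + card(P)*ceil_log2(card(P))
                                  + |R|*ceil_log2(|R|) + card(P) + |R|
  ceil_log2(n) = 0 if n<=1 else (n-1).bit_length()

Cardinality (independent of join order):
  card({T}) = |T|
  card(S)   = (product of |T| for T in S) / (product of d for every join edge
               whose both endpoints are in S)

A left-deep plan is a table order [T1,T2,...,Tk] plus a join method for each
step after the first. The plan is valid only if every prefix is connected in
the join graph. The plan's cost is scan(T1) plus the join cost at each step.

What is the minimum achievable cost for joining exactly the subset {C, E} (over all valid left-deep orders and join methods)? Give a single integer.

600

Selinger DP over subsets of {C,E}:
  {C}: scan cost=200, card=200
  {E}: scan cost=20, card=20
  {CE}: card=800; try (E,hash)→600, (C,nl_idx)→980, (C,merge)→1940, (E,merge)→2120, (C,hash)→3240, (C,nl)→4020 …(+1); best=600 via (E,hash)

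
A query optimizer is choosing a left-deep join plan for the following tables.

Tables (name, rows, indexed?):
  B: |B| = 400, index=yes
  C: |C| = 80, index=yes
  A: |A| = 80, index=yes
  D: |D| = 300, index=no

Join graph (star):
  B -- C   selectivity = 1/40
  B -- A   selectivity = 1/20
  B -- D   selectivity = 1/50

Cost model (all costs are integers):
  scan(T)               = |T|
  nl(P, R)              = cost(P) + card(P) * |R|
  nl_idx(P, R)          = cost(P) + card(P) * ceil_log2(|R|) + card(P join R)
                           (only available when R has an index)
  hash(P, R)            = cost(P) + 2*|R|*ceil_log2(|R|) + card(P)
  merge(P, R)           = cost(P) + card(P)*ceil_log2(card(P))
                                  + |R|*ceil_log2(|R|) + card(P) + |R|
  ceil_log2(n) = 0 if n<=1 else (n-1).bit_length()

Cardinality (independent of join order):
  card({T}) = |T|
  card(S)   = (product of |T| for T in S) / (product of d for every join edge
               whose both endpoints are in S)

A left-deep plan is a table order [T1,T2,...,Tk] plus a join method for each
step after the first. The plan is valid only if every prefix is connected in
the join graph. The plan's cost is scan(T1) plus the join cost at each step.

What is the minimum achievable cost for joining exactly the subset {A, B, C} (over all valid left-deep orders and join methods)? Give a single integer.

3520

Selinger DP over subsets of {A,B,C}:
  {B}: scan cost=400, card=400
  {C}: scan cost=80, card=80
  {A}: scan cost=80, card=80
  {BC}: card=800; try (B,nl_idx)→1600, (C,hash)→1920, (C,nl_idx)→4000, (B,merge)→4720, (C,merge)→5040, (B,hash)→7360 …(+2); best=1600 via (B,nl_idx)
  {AB}: card=1600; try (A,hash)→1920, (B,nl_idx)→2400, (B,merge)→4720, (A,nl_idx)→4800, (A,merge)→5040, (B,hash)→7360 …(+2); best=1920 via (A,hash)
  {ABC}: card=3200; try (A,hash)→3520, (C,hash)→4640, (A,nl_idx)→10400, (A,merge)→11040, (C,nl_idx)→16320, (C,merge)→21760 …(+2); best=3520 via (A,hash)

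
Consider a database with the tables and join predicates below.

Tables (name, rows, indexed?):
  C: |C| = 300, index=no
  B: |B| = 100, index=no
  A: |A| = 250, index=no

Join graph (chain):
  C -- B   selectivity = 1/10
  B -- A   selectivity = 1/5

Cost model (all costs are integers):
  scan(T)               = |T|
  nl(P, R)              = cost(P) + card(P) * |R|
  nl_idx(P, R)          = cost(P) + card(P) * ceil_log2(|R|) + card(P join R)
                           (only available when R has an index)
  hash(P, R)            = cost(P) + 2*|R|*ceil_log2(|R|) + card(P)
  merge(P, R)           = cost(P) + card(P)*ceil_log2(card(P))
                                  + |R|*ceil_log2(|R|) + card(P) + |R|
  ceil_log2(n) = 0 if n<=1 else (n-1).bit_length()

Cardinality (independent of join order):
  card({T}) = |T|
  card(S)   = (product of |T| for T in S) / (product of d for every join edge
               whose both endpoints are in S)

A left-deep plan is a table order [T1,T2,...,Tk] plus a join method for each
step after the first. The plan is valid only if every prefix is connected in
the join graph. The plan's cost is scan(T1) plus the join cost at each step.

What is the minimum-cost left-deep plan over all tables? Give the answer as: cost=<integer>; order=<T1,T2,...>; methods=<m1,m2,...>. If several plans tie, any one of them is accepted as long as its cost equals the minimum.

Selinger DP (subsets sized 1..n):
  {C}: scan cost=300, card=300
  {B}: scan cost=100, card=100
  {A}: scan cost=250, card=250
  {BC}: card=3000; try (B,hash)→2000, (C,merge)→3900, (B,merge)→4100, (C,hash)→5600, (C,nl)→30100, (B,nl)→30300; best=2000 via (B,hash)
  {AB}: card=5000; try (B,hash)→1900, (A,merge)→3150, (B,merge)→3300, (A,hash)→4200, (A,nl)→25100, (B,nl)→25250; best=1900 via (B,hash)
  {ABC}: card=150000; try (A,hash)→9000, (C,hash)→12300, (A,merge)→43250, (C,merge)→74900, (A,nl)→752000, (C,nl)→1501900; best=9000 via (A,hash)

cost=9000; order=C,B,A; methods=hash,hash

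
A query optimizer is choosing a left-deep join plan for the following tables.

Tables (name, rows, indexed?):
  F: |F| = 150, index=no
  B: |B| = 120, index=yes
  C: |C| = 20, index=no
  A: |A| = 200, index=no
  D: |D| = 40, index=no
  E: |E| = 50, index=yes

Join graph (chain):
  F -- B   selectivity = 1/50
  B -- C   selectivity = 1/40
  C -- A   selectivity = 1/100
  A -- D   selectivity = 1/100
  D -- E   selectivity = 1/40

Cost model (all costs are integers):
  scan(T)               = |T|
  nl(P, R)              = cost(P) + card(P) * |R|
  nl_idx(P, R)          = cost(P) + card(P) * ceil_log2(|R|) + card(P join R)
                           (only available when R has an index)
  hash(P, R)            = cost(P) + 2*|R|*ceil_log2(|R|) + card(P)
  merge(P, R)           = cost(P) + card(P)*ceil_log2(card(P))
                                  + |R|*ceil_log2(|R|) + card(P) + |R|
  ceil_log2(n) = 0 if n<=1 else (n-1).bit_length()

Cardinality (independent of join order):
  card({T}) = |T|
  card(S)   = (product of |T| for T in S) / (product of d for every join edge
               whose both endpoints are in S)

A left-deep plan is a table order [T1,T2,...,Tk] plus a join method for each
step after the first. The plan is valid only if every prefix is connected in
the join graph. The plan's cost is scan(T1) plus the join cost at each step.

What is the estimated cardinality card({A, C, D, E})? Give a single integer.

Tables in S: A(200), C(20), D(40), E(50)
Edges inside S: C-A(d=100), A-D(d=100), D-E(d=40)
numerator = 200 * 20 * 40 * 50 = 8000000
denominator = 100 * 100 * 40 = 400000
card(S) = 8000000 / 400000 = 20

20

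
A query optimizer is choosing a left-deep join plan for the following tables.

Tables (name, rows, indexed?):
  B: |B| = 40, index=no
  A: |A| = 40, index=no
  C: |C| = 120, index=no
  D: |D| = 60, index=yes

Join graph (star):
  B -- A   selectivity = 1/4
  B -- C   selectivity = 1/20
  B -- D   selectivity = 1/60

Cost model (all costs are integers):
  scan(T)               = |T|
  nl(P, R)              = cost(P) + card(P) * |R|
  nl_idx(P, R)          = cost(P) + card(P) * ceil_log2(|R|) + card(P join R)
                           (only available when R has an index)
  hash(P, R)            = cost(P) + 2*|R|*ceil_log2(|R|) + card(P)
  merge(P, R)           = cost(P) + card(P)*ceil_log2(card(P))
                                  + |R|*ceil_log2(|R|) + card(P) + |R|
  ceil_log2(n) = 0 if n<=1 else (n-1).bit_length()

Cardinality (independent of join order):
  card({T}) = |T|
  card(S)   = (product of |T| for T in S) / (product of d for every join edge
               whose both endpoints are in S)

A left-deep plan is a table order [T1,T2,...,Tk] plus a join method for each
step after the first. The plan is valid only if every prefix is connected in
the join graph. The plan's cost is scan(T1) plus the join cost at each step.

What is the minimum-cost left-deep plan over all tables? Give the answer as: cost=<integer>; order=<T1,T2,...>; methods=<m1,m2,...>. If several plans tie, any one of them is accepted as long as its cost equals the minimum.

Selinger DP (subsets sized 1..n):
  {B}: scan cost=40, card=40
  {A}: scan cost=40, card=40
  {C}: scan cost=120, card=120
  {D}: scan cost=60, card=60
  {AB}: card=400; try (B,hash)→560, (A,hash)→560, (B,merge)→600, (A,merge)→600, (B,nl)→1640, (A,nl)→1640; best=560 via (B,hash)
  {BC}: card=240; try (B,hash)→720, (C,merge)→1280, (B,merge)→1360, (C,hash)→1760, (C,nl)→4840, (B,nl)→4920; best=720 via (B,hash)
  {BD}: card=40; try (D,nl_idx)→320, (B,hash)→600, (D,merge)→740, (B,merge)→760, (D,hash)→800, (D,nl)→2440 …(+1); best=320 via (D,nl_idx)
  {ABC}: card=2400; try (A,hash)→1440, (C,hash)→2640, (A,merge)→3160, (C,merge)→5520, (A,nl)→10320, (C,nl)→48560; best=1440 via (A,hash)
  {ABD}: card=400; try (A,hash)→840, (A,merge)→880, (D,hash)→1680, (A,nl)→1920, (D,nl_idx)→3360, (D,merge)→4980 …(+1); best=840 via (A,hash)
  {BCD}: card=240; try (C,merge)→1560, (D,hash)→1680, (C,hash)→2040, (D,nl_idx)→2400, (D,merge)→3300, (C,nl)→5120 …(+1); best=1560 via (C,merge)
  {ABCD}: card=2400; try (A,hash)→2280, (C,hash)→2920, (A,merge)→4000, (D,hash)→4560, (C,merge)→5800, (A,nl)→11160 …(+4); best=2280 via (A,hash)

cost=2280; order=B,D,C,A; methods=nl_idx,merge,hash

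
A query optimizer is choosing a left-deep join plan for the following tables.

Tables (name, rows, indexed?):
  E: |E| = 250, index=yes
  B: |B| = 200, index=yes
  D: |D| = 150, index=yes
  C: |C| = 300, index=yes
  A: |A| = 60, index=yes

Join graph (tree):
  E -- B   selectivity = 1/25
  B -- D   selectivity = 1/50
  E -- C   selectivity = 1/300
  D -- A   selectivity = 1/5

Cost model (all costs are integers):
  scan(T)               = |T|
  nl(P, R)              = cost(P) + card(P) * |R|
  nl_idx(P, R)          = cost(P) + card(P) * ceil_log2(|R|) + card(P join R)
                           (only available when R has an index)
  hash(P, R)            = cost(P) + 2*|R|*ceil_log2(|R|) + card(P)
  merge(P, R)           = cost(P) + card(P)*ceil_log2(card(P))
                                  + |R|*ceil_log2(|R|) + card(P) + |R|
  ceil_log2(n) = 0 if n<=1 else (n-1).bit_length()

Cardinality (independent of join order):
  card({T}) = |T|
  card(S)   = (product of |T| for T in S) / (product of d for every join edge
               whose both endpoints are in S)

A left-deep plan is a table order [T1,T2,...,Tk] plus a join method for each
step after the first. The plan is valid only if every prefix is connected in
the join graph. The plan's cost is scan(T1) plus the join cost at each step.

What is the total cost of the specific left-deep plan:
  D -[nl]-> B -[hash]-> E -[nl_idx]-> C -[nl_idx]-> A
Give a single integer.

step 1: scan D: cost=150, card=150
step 2: join B via nl
    card(P join B) = 150*200/(50) = 600
    cost = 150 + 150*200 = 30150
step 3: join E via hash
    card(P join E) = 600*250/(25) = 6000
    cost = 30150 + 2*250*8 + 600 = 34750
step 4: join C via nl_idx
    card(P join C) = 6000*300/(300) = 6000
    cost = 34750 + 6000*9 + 6000 = 94750
step 5: join A via nl_idx
    card(P join A) = 6000*60/(5) = 72000
    cost = 94750 + 6000*6 + 72000 = 202750

202750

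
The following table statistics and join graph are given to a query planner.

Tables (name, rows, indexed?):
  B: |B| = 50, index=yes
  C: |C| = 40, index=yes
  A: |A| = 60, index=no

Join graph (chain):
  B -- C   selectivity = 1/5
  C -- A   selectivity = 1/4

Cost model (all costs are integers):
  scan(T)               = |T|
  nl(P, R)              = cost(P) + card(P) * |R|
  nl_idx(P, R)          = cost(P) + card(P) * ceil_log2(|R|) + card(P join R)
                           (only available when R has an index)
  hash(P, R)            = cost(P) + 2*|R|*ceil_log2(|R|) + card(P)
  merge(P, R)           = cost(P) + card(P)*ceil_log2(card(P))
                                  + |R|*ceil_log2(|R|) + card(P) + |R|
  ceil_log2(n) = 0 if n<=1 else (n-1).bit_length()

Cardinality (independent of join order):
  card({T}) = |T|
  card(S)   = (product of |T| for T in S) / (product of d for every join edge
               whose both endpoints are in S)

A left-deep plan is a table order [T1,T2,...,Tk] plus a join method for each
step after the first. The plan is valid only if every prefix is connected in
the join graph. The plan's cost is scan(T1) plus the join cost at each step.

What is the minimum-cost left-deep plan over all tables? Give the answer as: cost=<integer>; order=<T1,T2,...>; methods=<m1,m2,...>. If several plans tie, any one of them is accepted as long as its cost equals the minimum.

cost=1700; order=B,C,A; methods=hash,hash

Selinger DP (subsets sized 1..n):
  {B}: scan cost=50, card=50
  {C}: scan cost=40, card=40
  {A}: scan cost=60, card=60
  {BC}: card=400; try (C,hash)→580, (B,merge)→670, (C,merge)→680, (B,hash)→680, (B,nl_idx)→680, (C,nl_idx)→750 …(+2); best=580 via (C,hash)
  {AC}: card=600; try (C,hash)→600, (A,merge)→740, (C,merge)→760, (A,hash)→800, (C,nl_idx)→1020, (A,nl)→2440 …(+1); best=600 via (C,hash)
  {ABC}: card=6000; try (A,hash)→1700, (B,hash)→1800, (A,merge)→5000, (B,merge)→7550, (B,nl_idx)→10200, (A,nl)→24580 …(+1); best=1700 via (A,hash)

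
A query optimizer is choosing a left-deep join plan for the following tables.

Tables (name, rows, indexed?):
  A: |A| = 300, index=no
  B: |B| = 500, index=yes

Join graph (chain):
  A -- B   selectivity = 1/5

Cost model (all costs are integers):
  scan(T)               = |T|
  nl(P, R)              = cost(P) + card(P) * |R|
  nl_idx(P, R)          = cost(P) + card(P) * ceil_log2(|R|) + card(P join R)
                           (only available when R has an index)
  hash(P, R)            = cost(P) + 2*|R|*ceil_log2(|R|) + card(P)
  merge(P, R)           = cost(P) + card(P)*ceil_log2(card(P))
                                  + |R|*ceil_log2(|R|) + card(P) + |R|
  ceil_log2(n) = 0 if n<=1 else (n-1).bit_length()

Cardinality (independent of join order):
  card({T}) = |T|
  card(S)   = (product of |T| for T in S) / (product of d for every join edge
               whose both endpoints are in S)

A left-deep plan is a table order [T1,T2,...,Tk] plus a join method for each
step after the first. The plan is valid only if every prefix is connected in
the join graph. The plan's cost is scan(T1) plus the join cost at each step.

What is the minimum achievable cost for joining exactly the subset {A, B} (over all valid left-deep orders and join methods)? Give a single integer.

Selinger DP over subsets of {A,B}:
  {A}: scan cost=300, card=300
  {B}: scan cost=500, card=500
  {AB}: card=30000; try (A,hash)→6400, (B,merge)→8300, (A,merge)→8500, (B,hash)→9600, (B,nl_idx)→33000, (B,nl)→150300 …(+1); best=6400 via (A,hash)

6400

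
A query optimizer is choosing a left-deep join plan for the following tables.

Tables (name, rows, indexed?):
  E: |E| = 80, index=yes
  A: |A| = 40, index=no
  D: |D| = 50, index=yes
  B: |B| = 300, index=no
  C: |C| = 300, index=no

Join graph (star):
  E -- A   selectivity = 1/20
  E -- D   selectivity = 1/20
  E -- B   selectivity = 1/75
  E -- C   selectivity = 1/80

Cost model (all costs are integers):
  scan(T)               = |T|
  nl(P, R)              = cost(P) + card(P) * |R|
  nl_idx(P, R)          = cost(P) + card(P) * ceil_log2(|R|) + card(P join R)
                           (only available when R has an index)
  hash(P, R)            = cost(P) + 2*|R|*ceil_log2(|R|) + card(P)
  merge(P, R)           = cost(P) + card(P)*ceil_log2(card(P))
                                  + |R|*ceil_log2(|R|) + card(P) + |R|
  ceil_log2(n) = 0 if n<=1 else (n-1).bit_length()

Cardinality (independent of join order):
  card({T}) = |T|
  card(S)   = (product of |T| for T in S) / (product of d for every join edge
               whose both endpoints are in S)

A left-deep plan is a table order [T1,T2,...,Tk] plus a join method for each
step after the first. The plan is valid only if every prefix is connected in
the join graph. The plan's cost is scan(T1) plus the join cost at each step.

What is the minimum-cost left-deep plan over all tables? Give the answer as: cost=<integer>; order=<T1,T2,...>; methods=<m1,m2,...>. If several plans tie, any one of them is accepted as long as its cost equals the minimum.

cost=10600; order=C,E,A,D,B; methods=hash,hash,hash,hash

Selinger DP (subsets sized 1..n):
  {E}: scan cost=80, card=80
  {A}: scan cost=40, card=40
  {D}: scan cost=50, card=50
  {B}: scan cost=300, card=300
  {C}: scan cost=300, card=300
  {AE}: card=160; try (E,nl_idx)→480, (A,hash)→640, (E,merge)→960, (A,merge)→1000, (E,hash)→1200, (E,nl)→3240 …(+1); best=480 via (E,nl_idx)
  {DE}: card=200; try (E,nl_idx)→600, (D,hash)→760, (D,nl_idx)→760, (E,merge)→1040, (D,merge)→1070, (E,hash)→1220 …(+2); best=600 via (E,nl_idx)
  {BE}: card=320; try (E,hash)→1720, (E,nl_idx)→2720, (B,merge)→3720, (E,merge)→3940, (B,hash)→5560, (B,nl)→24080 …(+1); best=1720 via (E,hash)
  {CE}: card=300; try (E,hash)→1720, (E,nl_idx)→2700, (C,merge)→3720, (E,merge)→3940, (C,hash)→5560, (C,nl)→24080 …(+1); best=1720 via (E,hash)
  {ADE}: card=400; try (D,hash)→1240, (A,hash)→1280, (D,nl_idx)→1840, (D,merge)→2270, (A,merge)→2680, (D,nl)→8480 …(+1); best=1240 via (D,hash)
  {ABE}: card=640; try (A,hash)→2520, (B,merge)→4920, (A,merge)→5200, (B,hash)→6040, (A,nl)→14520, (B,nl)→48480; best=2520 via (A,hash)
  {ACE}: card=600; try (A,hash)→2500, (C,merge)→4920, (A,merge)→5000, (C,hash)→6040, (A,nl)→13720, (C,nl)→48480; best=2500 via (A,hash)
  {BDE}: card=800; try (D,hash)→2640, (D,nl_idx)→4440, (D,merge)→5270, (B,merge)→5400, (B,hash)→6200, (D,nl)→17720 …(+1); best=2640 via (D,hash)
  {CDE}: card=750; try (D,hash)→2620, (D,nl_idx)→4270, (D,merge)→5070, (C,merge)→5400, (C,hash)→6200, (D,nl)→16720 …(+1); best=2620 via (D,hash)
  {BCE}: card=1200; try (B,hash)→7420, (C,hash)→7440, (B,merge)→7720, (C,merge)→7920, (B,nl)→91720, (C,nl)→97720; best=7420 via (B,hash)
  {ABDE}: card=1600; try (D,hash)→3760, (A,hash)→3920, (B,hash)→7040, (D,nl_idx)→7960, (B,merge)→8240, (D,merge)→9910 …(+4); best=3760 via (D,hash)
  {ACDE}: card=1500; try (D,hash)→3700, (A,hash)→3850, (C,hash)→7040, (D,nl_idx)→7600, (C,merge)→8240, (D,merge)→9450 …(+4); best=3700 via (D,hash)
  {ABCE}: card=2400; try (B,hash)→8500, (C,hash)→8560, (A,hash)→9100, (B,merge)→12100, (C,merge)→12560, (A,merge)→22100 …(+3); best=8500 via (B,hash)
  {BCDE}: card=3000; try (B,hash)→8770, (C,hash)→8840, (D,hash)→9220, (B,merge)→13870, (C,merge)→14440, (D,nl_idx)→17620 …(+4); best=8770 via (B,hash)
  {ABCDE}: card=6000; try (B,hash)→10600, (C,hash)→10760, (D,hash)→11500, (A,hash)→12250, (B,merge)→24700, (C,merge)→25960 …(+7); best=10600 via (B,hash)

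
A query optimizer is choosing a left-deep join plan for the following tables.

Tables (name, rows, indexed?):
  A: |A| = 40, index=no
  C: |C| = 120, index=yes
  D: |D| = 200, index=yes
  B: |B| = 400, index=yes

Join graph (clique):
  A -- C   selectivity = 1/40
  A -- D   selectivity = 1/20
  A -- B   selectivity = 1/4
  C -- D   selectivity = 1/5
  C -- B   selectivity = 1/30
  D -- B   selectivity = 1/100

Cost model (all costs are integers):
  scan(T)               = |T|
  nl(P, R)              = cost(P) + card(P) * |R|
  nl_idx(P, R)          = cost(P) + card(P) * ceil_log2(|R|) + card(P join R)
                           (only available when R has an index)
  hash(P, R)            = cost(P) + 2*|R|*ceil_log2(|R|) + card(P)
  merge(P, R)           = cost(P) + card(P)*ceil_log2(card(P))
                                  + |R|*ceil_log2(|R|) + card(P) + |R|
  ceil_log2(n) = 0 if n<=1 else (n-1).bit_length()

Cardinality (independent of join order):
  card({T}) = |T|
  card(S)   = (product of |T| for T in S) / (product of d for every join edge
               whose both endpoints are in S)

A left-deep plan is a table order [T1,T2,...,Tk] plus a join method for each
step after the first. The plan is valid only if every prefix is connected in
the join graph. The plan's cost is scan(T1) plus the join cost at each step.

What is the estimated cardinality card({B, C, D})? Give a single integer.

Tables in S: B(400), C(120), D(200)
Edges inside S: C-D(d=5), C-B(d=30), D-B(d=100)
numerator = 400 * 120 * 200 = 9600000
denominator = 5 * 30 * 100 = 15000
card(S) = 9600000 / 15000 = 640

640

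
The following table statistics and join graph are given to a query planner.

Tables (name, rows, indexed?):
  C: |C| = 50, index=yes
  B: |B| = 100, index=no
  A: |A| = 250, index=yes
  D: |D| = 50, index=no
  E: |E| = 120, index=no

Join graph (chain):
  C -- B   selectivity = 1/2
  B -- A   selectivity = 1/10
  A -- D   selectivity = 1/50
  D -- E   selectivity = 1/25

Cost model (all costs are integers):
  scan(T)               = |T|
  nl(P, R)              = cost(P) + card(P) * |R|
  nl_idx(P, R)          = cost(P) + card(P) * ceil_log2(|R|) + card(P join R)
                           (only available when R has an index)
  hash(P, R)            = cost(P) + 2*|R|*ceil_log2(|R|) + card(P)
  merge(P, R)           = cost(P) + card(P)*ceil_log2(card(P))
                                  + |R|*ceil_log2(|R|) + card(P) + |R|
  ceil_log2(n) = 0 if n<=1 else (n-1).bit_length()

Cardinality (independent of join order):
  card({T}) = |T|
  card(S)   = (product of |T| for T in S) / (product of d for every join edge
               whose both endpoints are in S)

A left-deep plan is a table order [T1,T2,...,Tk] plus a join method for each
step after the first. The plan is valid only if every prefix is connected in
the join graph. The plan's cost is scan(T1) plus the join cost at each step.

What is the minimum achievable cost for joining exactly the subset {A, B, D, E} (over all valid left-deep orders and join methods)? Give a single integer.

5230

Selinger DP over subsets of {A,B,D,E}:
  {B}: scan cost=100, card=100
  {A}: scan cost=250, card=250
  {D}: scan cost=50, card=50
  {E}: scan cost=120, card=120
  {AB}: card=2500; try (B,hash)→1900, (A,merge)→3150, (B,merge)→3300, (A,nl_idx)→3400, (A,hash)→4200, (A,nl)→25100 …(+1); best=1900 via (B,hash)
  {AD}: card=250; try (A,nl_idx)→700, (D,hash)→1100, (A,merge)→2650, (D,merge)→2850, (A,hash)→4100, (A,nl)→12550 …(+1); best=700 via (A,nl_idx)
  {DE}: card=240; try (D,hash)→840, (E,merge)→1360, (D,merge)→1430, (E,hash)→1780, (E,nl)→6050, (D,nl)→6120; best=840 via (D,hash)
  {ABD}: card=2500; try (B,hash)→2350, (B,merge)→3750, (D,hash)→5000, (B,nl)→25700, (D,merge)→34750, (D,nl)→126900; best=2350 via (B,hash)
  {ADE}: card=1200; try (E,hash)→2630, (E,merge)→3910, (A,nl_idx)→3960, (A,hash)→5080, (A,merge)→5250, (E,nl)→30700 …(+1); best=2630 via (E,hash)
  {ABDE}: card=12000; try (B,hash)→5230, (E,hash)→6530, (B,merge)→17830, (E,merge)→35810, (B,nl)→122630, (E,nl)→302350; best=5230 via (B,hash)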